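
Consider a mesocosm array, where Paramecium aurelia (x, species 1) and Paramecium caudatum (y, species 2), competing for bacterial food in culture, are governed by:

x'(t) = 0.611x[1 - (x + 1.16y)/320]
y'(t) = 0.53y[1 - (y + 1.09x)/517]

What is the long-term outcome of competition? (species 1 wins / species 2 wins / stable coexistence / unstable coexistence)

species 2 excludes species 1

Compare the nullcline intercepts: K1/α12 = 320/1.16 = 276 < K2 = 517; K2/α21 = 517/1.09 = 474 > K1 = 320.
Since the inequalities point opposite ways, species 2 can invade but species 1 cannot.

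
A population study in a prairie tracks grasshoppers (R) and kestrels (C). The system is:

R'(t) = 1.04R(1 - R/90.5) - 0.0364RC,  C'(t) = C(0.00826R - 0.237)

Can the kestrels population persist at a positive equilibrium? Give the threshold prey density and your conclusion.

The predator equation gives dC/dt > 0 only when R > 0.237/0.00826 = 28.7.
Without the predator, R → K = 90.5. Since 90.5 > 28.7, the predator can invade and persist.

Threshold R = 28.7; K > 28.7, so yes, the predator persists.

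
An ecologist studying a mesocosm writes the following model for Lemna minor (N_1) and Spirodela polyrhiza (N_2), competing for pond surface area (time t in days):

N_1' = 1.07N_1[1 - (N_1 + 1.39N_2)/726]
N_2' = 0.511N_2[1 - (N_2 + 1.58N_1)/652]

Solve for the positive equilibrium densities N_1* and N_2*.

Setting both brackets to zero gives the nullclines N_1 + 1.39N_2 = 726 and 1.58N_1 + N_2 = 652.
Substituting N_2 = 652 - 1.58N_1 into the first: N_1(1 - 1.39·1.58) = 726 - 1.39·652.
So N_1* = -180/-1.2 = 151, and then N_2* = 652 - 1.58·151 = 414.

N_1* ≈ 151, N_2* ≈ 414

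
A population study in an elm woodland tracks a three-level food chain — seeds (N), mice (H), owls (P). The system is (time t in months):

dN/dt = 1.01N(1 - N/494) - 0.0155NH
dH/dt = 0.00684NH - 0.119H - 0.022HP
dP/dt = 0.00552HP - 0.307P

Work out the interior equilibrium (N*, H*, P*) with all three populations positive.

From dP/dt = 0: 0.00552H* = 0.307, so H* = 55.6.
From dN/dt = 0: 1.01(1 - N*/494) = 0.0155·55.6, giving N* = 494·(1 - 0.854) = 72.4.
From dH/dt = 0: 0.00684·72.4 - 0.119 = 0.022P*, so P* = 0.376/0.022 = 17.1.

N* ≈ 72.4, H* ≈ 55.6, P* ≈ 17.1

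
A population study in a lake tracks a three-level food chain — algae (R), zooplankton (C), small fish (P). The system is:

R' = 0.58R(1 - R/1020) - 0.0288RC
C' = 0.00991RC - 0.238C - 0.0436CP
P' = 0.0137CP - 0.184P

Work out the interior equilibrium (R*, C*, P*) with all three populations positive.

R* ≈ 340, C* ≈ 13.4, P* ≈ 71.8

From dP/dt = 0: 0.0137C* = 0.184, so C* = 13.4.
From dR/dt = 0: 0.58(1 - R*/1020) = 0.0288·13.4, giving R* = 1020·(1 - 0.667) = 340.
From dC/dt = 0: 0.00991·340 - 0.238 = 0.0436P*, so P* = 3.13/0.0436 = 71.8.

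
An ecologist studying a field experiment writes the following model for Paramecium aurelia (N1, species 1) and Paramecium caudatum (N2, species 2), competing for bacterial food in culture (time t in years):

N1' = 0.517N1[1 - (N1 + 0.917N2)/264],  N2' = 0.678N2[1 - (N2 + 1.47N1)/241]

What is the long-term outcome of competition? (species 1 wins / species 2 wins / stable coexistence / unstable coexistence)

species 1 excludes species 2

Compare the nullcline intercepts: K1/α12 = 264/0.917 = 288 > K2 = 241; K2/α21 = 241/1.47 = 164 < K1 = 264.
Since the inequalities point opposite ways, species 1 can invade but species 2 cannot.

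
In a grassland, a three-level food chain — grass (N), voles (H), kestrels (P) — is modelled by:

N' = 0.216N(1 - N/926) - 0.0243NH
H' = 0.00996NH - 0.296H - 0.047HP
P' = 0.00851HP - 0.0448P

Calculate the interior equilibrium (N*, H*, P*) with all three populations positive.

From dP/dt = 0: 0.00851H* = 0.0448, so H* = 5.26.
From dN/dt = 0: 0.216(1 - N*/926) = 0.0243·5.26, giving N* = 926·(1 - 0.592) = 378.
From dH/dt = 0: 0.00996·378 - 0.296 = 0.047P*, so P* = 3.46/0.047 = 73.7.

N* ≈ 378, H* ≈ 5.26, P* ≈ 73.7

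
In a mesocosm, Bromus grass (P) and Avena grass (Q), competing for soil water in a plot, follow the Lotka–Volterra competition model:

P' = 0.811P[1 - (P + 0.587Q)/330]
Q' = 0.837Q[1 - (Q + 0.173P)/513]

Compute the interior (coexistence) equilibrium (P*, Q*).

P* ≈ 32.1, Q* ≈ 507

Setting both brackets to zero gives the nullclines P + 0.587Q = 330 and 0.173P + Q = 513.
Substituting Q = 513 - 0.173P into the first: P(1 - 0.587·0.173) = 330 - 0.587·513.
So P* = 28.9/0.898 = 32.1, and then Q* = 513 - 0.173·32.1 = 507.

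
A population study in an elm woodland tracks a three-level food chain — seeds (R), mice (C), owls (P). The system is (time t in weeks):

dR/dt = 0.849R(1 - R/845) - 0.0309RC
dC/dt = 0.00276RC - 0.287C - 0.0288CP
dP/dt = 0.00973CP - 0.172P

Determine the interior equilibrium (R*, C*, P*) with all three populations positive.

R* ≈ 301, C* ≈ 17.7, P* ≈ 18.9

From dP/dt = 0: 0.00973C* = 0.172, so C* = 17.7.
From dR/dt = 0: 0.849(1 - R*/845) = 0.0309·17.7, giving R* = 845·(1 - 0.643) = 301.
From dC/dt = 0: 0.00276·301 - 0.287 = 0.0288P*, so P* = 0.545/0.0288 = 18.9.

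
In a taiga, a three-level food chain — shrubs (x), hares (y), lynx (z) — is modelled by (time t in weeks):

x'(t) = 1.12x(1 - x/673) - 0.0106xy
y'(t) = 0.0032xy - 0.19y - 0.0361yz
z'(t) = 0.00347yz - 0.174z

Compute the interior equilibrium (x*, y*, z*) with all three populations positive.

x* ≈ 354, y* ≈ 50.1, z* ≈ 26.1

From dz/dt = 0: 0.00347y* = 0.174, so y* = 50.1.
From dx/dt = 0: 1.12(1 - x*/673) = 0.0106·50.1, giving x* = 673·(1 - 0.475) = 354.
From dy/dt = 0: 0.0032·354 - 0.19 = 0.0361z*, so z* = 0.942/0.0361 = 26.1.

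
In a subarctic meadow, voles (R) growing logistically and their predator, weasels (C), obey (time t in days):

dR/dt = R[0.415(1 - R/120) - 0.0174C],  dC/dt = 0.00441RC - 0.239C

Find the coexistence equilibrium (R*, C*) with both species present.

From dC/dt = 0 with C > 0: 0.00441R* = 0.239, so R* = 54.2.
Substitute into dR/dt = 0: 0.415(1 - 54.2/120) = 0.0174C*.
The bracket is 0.548, giving C* = 0.228/0.0174 = 13.1.

R* ≈ 54.2, C* ≈ 13.1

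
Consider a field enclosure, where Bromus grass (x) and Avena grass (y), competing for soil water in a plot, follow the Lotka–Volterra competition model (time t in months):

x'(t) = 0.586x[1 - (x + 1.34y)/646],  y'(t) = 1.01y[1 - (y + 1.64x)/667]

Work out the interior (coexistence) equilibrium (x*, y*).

x* ≈ 207, y* ≈ 328

Setting both brackets to zero gives the nullclines x + 1.34y = 646 and 1.64x + y = 667.
Substituting y = 667 - 1.64x into the first: x(1 - 1.34·1.64) = 646 - 1.34·667.
So x* = -248/-1.2 = 207, and then y* = 667 - 1.64·207 = 328.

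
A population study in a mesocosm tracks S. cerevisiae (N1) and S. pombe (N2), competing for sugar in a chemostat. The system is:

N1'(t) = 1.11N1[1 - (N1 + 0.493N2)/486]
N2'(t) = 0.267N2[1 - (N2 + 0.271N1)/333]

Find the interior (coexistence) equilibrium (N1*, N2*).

N1* ≈ 371, N2* ≈ 232

Setting both brackets to zero gives the nullclines N1 + 0.493N2 = 486 and 0.271N1 + N2 = 333.
Substituting N2 = 333 - 0.271N1 into the first: N1(1 - 0.493·0.271) = 486 - 0.493·333.
So N1* = 322/0.866 = 371, and then N2* = 333 - 0.271·371 = 232.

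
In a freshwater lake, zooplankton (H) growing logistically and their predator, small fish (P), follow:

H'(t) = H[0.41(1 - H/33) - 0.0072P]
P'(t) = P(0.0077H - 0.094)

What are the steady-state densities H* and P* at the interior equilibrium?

From dP/dt = 0 with P > 0: 0.0077H* = 0.094, so H* = 12.2.
Substitute into dH/dt = 0: 0.41(1 - 12.2/33) = 0.0072P*.
The bracket is 0.63, giving P* = 0.258/0.0072 = 35.9.

H* ≈ 12.2, P* ≈ 35.9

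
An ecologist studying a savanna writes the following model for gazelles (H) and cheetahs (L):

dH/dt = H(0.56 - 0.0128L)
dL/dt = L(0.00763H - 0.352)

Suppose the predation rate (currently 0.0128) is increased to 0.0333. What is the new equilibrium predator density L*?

At the interior fixed point, setting dH/dt = 0 with H > 0 fixes L* = (prey growth rate)/(HL coefficient) — independent of the other coefficients.
With the change, L* = 0.56/0.0333 = 16.8; it falls from 43.8.

L* ≈ 16.8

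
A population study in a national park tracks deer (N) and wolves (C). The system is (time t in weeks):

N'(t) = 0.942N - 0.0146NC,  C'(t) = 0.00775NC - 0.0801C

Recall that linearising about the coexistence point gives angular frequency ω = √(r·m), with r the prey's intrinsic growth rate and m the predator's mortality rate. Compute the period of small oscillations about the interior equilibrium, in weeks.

T ≈ 22.9 weeks

Here r = 0.942 and m = 0.0801, so r·m = 0.0755.
ω = √0.0755 = 0.275 per week, hence T = 2π/ω ≈ 22.9 weeks.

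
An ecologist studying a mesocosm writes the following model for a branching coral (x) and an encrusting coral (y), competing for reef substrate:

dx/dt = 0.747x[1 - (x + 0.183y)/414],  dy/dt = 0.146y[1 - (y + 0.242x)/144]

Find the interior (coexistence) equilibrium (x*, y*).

x* ≈ 406, y* ≈ 45.8

Setting both brackets to zero gives the nullclines x + 0.183y = 414 and 0.242x + y = 144.
Substituting y = 144 - 0.242x into the first: x(1 - 0.183·0.242) = 414 - 0.183·144.
So x* = 388/0.956 = 406, and then y* = 144 - 0.242·406 = 45.8.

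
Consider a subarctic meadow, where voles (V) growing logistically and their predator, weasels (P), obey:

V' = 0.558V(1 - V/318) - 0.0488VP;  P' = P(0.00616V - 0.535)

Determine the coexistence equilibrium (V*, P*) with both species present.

V* ≈ 86.9, P* ≈ 8.31

From dP/dt = 0 with P > 0: 0.00616V* = 0.535, so V* = 86.9.
Substitute into dV/dt = 0: 0.558(1 - 86.9/318) = 0.0488P*.
The bracket is 0.727, giving P* = 0.406/0.0488 = 8.31.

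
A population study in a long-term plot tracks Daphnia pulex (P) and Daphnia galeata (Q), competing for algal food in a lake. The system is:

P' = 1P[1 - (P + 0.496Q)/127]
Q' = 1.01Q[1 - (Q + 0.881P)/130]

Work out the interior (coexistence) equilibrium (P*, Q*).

P* ≈ 111, Q* ≈ 32.2

Setting both brackets to zero gives the nullclines P + 0.496Q = 127 and 0.881P + Q = 130.
Substituting Q = 130 - 0.881P into the first: P(1 - 0.496·0.881) = 127 - 0.496·130.
So P* = 62.5/0.563 = 111, and then Q* = 130 - 0.881·111 = 32.2.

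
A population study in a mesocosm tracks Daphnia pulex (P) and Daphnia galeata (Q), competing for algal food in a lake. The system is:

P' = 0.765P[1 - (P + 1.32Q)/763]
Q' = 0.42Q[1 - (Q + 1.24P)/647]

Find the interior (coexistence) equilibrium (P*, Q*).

Setting both brackets to zero gives the nullclines P + 1.32Q = 763 and 1.24P + Q = 647.
Substituting Q = 647 - 1.24P into the first: P(1 - 1.32·1.24) = 763 - 1.32·647.
So P* = -91/-0.637 = 143, and then Q* = 647 - 1.24·143 = 470.

P* ≈ 143, Q* ≈ 470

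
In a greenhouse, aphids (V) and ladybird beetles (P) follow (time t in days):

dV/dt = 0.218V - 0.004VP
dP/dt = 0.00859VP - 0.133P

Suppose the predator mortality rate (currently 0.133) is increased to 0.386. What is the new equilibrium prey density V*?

At the interior fixed point, setting dP/dt = 0 with P > 0 fixes V* = (predator death rate)/(VP coefficient) — independent of the other coefficients.
With the change, V* = 0.386/0.00859 = 44.9; it rises from 15.5.

V* ≈ 44.9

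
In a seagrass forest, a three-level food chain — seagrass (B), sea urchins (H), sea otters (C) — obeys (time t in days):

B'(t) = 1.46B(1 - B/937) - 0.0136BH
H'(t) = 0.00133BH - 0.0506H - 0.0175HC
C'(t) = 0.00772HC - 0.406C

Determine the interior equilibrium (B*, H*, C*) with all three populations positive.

B* ≈ 478, H* ≈ 52.6, C* ≈ 33.4

From dC/dt = 0: 0.00772H* = 0.406, so H* = 52.6.
From dB/dt = 0: 1.46(1 - B*/937) = 0.0136·52.6, giving B* = 937·(1 - 0.49) = 478.
From dH/dt = 0: 0.00133·478 - 0.0506 = 0.0175C*, so C* = 0.585/0.0175 = 33.4.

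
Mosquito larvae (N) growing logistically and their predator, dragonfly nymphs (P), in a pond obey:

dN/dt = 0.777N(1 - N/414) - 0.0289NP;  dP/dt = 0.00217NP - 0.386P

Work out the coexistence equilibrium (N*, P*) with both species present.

N* ≈ 178, P* ≈ 15.3

From dP/dt = 0 with P > 0: 0.00217N* = 0.386, so N* = 178.
Substitute into dN/dt = 0: 0.777(1 - 178/414) = 0.0289P*.
The bracket is 0.57, giving P* = 0.443/0.0289 = 15.3.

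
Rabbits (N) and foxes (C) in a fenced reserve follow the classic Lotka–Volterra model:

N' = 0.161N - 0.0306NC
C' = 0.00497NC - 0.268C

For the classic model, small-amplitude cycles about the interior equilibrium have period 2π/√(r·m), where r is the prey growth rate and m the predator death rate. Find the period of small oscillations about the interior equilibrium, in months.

T ≈ 30.2 months

Here r = 0.161 and m = 0.268, so r·m = 0.0431.
ω = √0.0431 = 0.208 per month, hence T = 2π/ω ≈ 30.2 months.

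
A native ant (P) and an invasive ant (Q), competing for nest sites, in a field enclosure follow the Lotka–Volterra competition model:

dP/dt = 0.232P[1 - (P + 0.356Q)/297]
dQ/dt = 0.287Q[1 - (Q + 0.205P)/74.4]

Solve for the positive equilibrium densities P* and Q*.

P* ≈ 292, Q* ≈ 14.6

Setting both brackets to zero gives the nullclines P + 0.356Q = 297 and 0.205P + Q = 74.4.
Substituting Q = 74.4 - 0.205P into the first: P(1 - 0.356·0.205) = 297 - 0.356·74.4.
So P* = 271/0.927 = 292, and then Q* = 74.4 - 0.205·292 = 14.6.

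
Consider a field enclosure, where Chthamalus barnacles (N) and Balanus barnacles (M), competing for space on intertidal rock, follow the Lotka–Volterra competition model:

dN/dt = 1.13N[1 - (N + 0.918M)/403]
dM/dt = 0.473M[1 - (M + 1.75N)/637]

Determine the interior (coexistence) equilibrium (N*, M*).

Setting both brackets to zero gives the nullclines N + 0.918M = 403 and 1.75N + M = 637.
Substituting M = 637 - 1.75N into the first: N(1 - 0.918·1.75) = 403 - 0.918·637.
So N* = -182/-0.607 = 300, and then M* = 637 - 1.75·300 = 113.

N* ≈ 300, M* ≈ 113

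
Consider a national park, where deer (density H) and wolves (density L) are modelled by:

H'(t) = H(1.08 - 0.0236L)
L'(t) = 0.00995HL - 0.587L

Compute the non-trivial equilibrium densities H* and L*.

Set dL/dt = 0 with L > 0: 0.00995H - 0.587 = 0, so H* = 0.587/0.00995 = 59.
Set dH/dt = 0 with H > 0: 1.08 - 0.0236L = 0, so L* = 1.08/0.0236 = 45.8.

H* ≈ 59, L* ≈ 45.8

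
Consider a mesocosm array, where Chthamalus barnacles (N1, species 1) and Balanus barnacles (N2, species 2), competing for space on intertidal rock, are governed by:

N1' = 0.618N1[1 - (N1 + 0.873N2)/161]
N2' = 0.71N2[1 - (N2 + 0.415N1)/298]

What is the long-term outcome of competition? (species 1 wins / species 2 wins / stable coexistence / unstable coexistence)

species 2 excludes species 1

Compare the nullcline intercepts: K1/α12 = 161/0.873 = 184 < K2 = 298; K2/α21 = 298/0.415 = 718 > K1 = 161.
Since the inequalities point opposite ways, species 2 can invade but species 1 cannot.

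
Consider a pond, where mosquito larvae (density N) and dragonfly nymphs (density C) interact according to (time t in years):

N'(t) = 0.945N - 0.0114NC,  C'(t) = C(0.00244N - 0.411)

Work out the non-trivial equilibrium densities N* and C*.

Set dC/dt = 0 with C > 0: 0.00244N - 0.411 = 0, so N* = 0.411/0.00244 = 168.
Set dN/dt = 0 with N > 0: 0.945 - 0.0114C = 0, so C* = 0.945/0.0114 = 82.9.

N* ≈ 168, C* ≈ 82.9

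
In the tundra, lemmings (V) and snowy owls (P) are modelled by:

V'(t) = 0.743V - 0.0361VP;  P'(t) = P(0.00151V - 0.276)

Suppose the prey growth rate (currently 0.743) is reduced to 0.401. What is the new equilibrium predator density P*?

P* ≈ 11.1

At the interior fixed point, setting dV/dt = 0 with V > 0 fixes P* = (prey growth rate)/(VP coefficient) — independent of the other coefficients.
With the change, P* = 0.401/0.0361 = 11.1; it falls from 20.6.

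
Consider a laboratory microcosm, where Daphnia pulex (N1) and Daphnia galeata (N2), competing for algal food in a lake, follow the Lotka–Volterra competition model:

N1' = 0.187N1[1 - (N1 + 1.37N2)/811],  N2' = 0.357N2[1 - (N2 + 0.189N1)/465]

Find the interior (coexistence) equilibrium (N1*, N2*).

Setting both brackets to zero gives the nullclines N1 + 1.37N2 = 811 and 0.189N1 + N2 = 465.
Substituting N2 = 465 - 0.189N1 into the first: N1(1 - 1.37·0.189) = 811 - 1.37·465.
So N1* = 174/0.741 = 235, and then N2* = 465 - 0.189·235 = 421.

N1* ≈ 235, N2* ≈ 421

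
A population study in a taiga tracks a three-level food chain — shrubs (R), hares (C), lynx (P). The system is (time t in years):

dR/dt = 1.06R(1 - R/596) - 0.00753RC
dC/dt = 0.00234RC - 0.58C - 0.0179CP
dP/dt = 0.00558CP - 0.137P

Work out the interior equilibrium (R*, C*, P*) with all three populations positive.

From dP/dt = 0: 0.00558C* = 0.137, so C* = 24.6.
From dR/dt = 0: 1.06(1 - R*/596) = 0.00753·24.6, giving R* = 596·(1 - 0.174) = 492.
From dC/dt = 0: 0.00234·492 - 0.58 = 0.0179P*, so P* = 0.571/0.0179 = 31.9.

R* ≈ 492, C* ≈ 24.6, P* ≈ 31.9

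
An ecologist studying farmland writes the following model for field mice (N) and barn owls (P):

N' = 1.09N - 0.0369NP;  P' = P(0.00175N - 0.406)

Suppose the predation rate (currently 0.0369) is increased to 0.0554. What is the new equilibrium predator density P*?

At the interior fixed point, setting dN/dt = 0 with N > 0 fixes P* = (prey growth rate)/(NP coefficient) — independent of the other coefficients.
With the change, P* = 1.09/0.0554 = 19.7; it falls from 29.5.

P* ≈ 19.7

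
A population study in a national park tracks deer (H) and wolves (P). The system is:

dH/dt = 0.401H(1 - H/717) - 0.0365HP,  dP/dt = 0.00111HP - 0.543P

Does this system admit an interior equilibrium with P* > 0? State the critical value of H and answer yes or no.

Threshold H = 489; K > 489, so yes, the predator persists.

The predator equation gives dP/dt > 0 only when H > 0.543/0.00111 = 489.
Without the predator, H → K = 717. Since 717 > 489, the predator can invade and persist.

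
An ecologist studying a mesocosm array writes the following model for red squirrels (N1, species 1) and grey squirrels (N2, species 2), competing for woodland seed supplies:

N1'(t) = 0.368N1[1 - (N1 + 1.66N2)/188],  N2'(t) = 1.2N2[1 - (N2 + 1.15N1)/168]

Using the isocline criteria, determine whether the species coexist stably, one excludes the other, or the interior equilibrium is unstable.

Compare the nullcline intercepts: K1/α12 = 188/1.66 = 113 < K2 = 168; K2/α21 = 168/1.15 = 146 < K1 = 188.
Since both are reversed, neither can invade when rare; the interior point is a saddle.

unstable coexistence (outcome depends on initial conditions)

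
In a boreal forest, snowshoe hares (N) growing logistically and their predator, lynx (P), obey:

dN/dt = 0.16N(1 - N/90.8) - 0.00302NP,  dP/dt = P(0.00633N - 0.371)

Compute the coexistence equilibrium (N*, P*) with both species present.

N* ≈ 58.6, P* ≈ 18.8

From dP/dt = 0 with P > 0: 0.00633N* = 0.371, so N* = 58.6.
Substitute into dN/dt = 0: 0.16(1 - 58.6/90.8) = 0.00302P*.
The bracket is 0.355, giving P* = 0.0567/0.00302 = 18.8.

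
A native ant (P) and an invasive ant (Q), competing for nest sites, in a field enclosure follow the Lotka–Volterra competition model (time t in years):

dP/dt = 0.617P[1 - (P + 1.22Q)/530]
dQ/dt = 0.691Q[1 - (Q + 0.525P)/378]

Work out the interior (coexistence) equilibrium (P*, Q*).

P* ≈ 191, Q* ≈ 277

Setting both brackets to zero gives the nullclines P + 1.22Q = 530 and 0.525P + Q = 378.
Substituting Q = 378 - 0.525P into the first: P(1 - 1.22·0.525) = 530 - 1.22·378.
So P* = 68.8/0.36 = 191, and then Q* = 378 - 0.525·191 = 277.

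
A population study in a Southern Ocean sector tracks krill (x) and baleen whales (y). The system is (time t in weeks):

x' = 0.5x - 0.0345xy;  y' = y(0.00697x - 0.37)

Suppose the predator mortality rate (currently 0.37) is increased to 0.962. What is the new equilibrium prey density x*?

x* ≈ 138

At the interior fixed point, setting dy/dt = 0 with y > 0 fixes x* = (predator death rate)/(xy coefficient) — independent of the other coefficients.
With the change, x* = 0.962/0.00697 = 138; it rises from 53.1.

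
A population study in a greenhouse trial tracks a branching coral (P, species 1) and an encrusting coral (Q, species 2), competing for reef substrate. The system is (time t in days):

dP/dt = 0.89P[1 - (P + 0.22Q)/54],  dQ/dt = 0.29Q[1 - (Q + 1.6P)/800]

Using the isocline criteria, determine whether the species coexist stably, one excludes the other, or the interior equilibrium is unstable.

Compare the nullcline intercepts: K1/α12 = 54/0.22 = 245 < K2 = 800; K2/α21 = 800/1.6 = 500 > K1 = 54.
Since the inequalities point opposite ways, species 2 can invade but species 1 cannot.

species 2 excludes species 1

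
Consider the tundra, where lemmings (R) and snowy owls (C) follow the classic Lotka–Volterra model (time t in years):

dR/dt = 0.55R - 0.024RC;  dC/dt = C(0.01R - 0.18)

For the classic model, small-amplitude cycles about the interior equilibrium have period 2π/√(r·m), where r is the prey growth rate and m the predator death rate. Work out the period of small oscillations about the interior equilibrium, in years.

Here r = 0.55 and m = 0.18, so r·m = 0.099.
ω = √0.099 = 0.315 per year, hence T = 2π/ω ≈ 20 years.

T ≈ 20 years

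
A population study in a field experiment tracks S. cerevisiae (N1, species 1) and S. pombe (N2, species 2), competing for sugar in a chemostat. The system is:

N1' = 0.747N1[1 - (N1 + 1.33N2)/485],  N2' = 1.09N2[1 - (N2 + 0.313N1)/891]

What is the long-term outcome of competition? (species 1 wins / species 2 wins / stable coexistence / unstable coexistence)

Compare the nullcline intercepts: K1/α12 = 485/1.33 = 365 < K2 = 891; K2/α21 = 891/0.313 = 2850 > K1 = 485.
Since the inequalities point opposite ways, species 2 can invade but species 1 cannot.

species 2 excludes species 1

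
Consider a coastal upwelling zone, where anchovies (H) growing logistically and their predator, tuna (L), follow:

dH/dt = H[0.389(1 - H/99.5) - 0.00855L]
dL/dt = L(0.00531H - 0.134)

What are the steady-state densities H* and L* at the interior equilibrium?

From dL/dt = 0 with L > 0: 0.00531H* = 0.134, so H* = 25.2.
Substitute into dH/dt = 0: 0.389(1 - 25.2/99.5) = 0.00855L*.
The bracket is 0.746, giving L* = 0.29/0.00855 = 34.

H* ≈ 25.2, L* ≈ 34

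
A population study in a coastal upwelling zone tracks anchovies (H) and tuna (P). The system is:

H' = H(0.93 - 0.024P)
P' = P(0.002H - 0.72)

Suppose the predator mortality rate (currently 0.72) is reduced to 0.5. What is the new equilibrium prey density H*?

At the interior fixed point, setting dP/dt = 0 with P > 0 fixes H* = (predator death rate)/(HP coefficient) — independent of the other coefficients.
With the change, H* = 0.5/0.002 = 250; it falls from 360.

H* ≈ 250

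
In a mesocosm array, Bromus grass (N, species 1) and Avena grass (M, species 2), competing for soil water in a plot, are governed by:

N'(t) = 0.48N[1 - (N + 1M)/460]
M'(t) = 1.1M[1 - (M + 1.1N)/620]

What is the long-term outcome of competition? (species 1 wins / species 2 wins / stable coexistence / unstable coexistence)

Compare the nullcline intercepts: K1/α12 = 460/1 = 460 < K2 = 620; K2/α21 = 620/1.1 = 564 > K1 = 460.
Since the inequalities point opposite ways, species 2 can invade but species 1 cannot.

species 2 excludes species 1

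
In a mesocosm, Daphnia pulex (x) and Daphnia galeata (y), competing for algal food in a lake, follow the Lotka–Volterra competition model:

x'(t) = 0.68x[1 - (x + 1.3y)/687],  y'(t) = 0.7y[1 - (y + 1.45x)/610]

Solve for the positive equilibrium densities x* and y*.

x* ≈ 120, y* ≈ 436

Setting both brackets to zero gives the nullclines x + 1.3y = 687 and 1.45x + y = 610.
Substituting y = 610 - 1.45x into the first: x(1 - 1.3·1.45) = 687 - 1.3·610.
So x* = -106/-0.885 = 120, and then y* = 610 - 1.45·120 = 436.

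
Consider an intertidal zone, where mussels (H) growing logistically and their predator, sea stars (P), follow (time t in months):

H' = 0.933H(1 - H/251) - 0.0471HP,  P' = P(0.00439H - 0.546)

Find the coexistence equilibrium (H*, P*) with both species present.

From dP/dt = 0 with P > 0: 0.00439H* = 0.546, so H* = 124.
Substitute into dH/dt = 0: 0.933(1 - 124/251) = 0.0471P*.
The bracket is 0.504, giving P* = 0.471/0.0471 = 9.99.

H* ≈ 124, P* ≈ 9.99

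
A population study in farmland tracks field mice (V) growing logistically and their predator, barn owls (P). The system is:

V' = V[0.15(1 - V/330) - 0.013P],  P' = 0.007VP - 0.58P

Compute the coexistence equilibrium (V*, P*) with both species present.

V* ≈ 82.9, P* ≈ 8.64

From dP/dt = 0 with P > 0: 0.007V* = 0.58, so V* = 82.9.
Substitute into dV/dt = 0: 0.15(1 - 82.9/330) = 0.013P*.
The bracket is 0.749, giving P* = 0.112/0.013 = 8.64.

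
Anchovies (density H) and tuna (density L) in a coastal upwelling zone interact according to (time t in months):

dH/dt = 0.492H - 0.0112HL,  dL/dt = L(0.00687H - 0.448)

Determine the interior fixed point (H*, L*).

H* ≈ 65.2, L* ≈ 43.9

Set dL/dt = 0 with L > 0: 0.00687H - 0.448 = 0, so H* = 0.448/0.00687 = 65.2.
Set dH/dt = 0 with H > 0: 0.492 - 0.0112L = 0, so L* = 0.492/0.0112 = 43.9.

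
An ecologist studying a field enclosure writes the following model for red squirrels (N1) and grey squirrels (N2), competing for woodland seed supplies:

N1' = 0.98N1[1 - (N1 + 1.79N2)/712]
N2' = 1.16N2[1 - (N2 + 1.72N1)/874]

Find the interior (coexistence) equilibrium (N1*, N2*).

Setting both brackets to zero gives the nullclines N1 + 1.79N2 = 712 and 1.72N1 + N2 = 874.
Substituting N2 = 874 - 1.72N1 into the first: N1(1 - 1.79·1.72) = 712 - 1.79·874.
So N1* = -852/-2.08 = 410, and then N2* = 874 - 1.72·410 = 169.

N1* ≈ 410, N2* ≈ 169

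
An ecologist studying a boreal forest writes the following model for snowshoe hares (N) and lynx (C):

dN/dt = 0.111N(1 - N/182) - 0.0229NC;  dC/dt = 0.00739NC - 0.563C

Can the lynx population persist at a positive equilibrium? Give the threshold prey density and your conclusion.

Threshold N = 76.2; K > 76.2, so yes, the predator persists.

The predator equation gives dC/dt > 0 only when N > 0.563/0.00739 = 76.2.
Without the predator, N → K = 182. Since 182 > 76.2, the predator can invade and persist.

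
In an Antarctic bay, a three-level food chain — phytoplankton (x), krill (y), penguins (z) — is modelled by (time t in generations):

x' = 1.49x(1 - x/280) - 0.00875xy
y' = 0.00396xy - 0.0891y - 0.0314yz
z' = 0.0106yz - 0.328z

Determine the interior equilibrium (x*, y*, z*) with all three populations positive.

x* ≈ 229, y* ≈ 30.9, z* ≈ 26.1

From dz/dt = 0: 0.0106y* = 0.328, so y* = 30.9.
From dx/dt = 0: 1.49(1 - x*/280) = 0.00875·30.9, giving x* = 280·(1 - 0.182) = 229.
From dy/dt = 0: 0.00396·229 - 0.0891 = 0.0314z*, so z* = 0.818/0.0314 = 26.1.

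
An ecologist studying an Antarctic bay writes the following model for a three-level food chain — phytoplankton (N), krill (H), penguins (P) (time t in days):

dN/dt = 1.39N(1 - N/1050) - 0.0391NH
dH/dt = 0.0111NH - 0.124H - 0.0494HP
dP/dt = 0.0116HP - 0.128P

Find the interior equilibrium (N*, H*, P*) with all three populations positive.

From dP/dt = 0: 0.0116H* = 0.128, so H* = 11.
From dN/dt = 0: 1.39(1 - N*/1050) = 0.0391·11, giving N* = 1050·(1 - 0.31) = 724.
From dH/dt = 0: 0.0111·724 - 0.124 = 0.0494P*, so P* = 7.91/0.0494 = 160.

N* ≈ 724, H* ≈ 11, P* ≈ 160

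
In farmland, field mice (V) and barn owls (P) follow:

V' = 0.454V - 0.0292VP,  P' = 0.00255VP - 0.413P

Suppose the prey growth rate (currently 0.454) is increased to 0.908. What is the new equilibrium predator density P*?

P* ≈ 31.1

At the interior fixed point, setting dV/dt = 0 with V > 0 fixes P* = (prey growth rate)/(VP coefficient) — independent of the other coefficients.
With the change, P* = 0.908/0.0292 = 31.1; it rises from 15.5.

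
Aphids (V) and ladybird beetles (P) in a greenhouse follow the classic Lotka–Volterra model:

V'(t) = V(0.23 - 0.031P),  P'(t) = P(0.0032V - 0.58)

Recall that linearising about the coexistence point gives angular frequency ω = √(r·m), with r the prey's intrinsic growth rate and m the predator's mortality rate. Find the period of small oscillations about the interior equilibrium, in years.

Here r = 0.23 and m = 0.58, so r·m = 0.133.
ω = √0.133 = 0.365 per year, hence T = 2π/ω ≈ 17.2 years.

T ≈ 17.2 years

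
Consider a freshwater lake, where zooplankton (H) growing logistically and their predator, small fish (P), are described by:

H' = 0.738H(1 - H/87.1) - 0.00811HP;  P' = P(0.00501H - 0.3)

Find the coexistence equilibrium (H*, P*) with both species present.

From dP/dt = 0 with P > 0: 0.00501H* = 0.3, so H* = 59.9.
Substitute into dH/dt = 0: 0.738(1 - 59.9/87.1) = 0.00811P*.
The bracket is 0.313, giving P* = 0.231/0.00811 = 28.4.

H* ≈ 59.9, P* ≈ 28.4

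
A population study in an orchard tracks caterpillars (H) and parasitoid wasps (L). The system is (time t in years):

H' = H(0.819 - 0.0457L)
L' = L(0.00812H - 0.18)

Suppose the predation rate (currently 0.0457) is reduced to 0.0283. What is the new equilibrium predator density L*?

L* ≈ 28.9

At the interior fixed point, setting dH/dt = 0 with H > 0 fixes L* = (prey growth rate)/(HL coefficient) — independent of the other coefficients.
With the change, L* = 0.819/0.0283 = 28.9; it rises from 17.9.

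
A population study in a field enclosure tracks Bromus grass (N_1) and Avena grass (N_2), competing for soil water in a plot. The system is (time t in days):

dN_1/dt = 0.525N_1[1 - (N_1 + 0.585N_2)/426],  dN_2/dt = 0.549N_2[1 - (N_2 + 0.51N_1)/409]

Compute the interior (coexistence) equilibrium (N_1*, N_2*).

Setting both brackets to zero gives the nullclines N_1 + 0.585N_2 = 426 and 0.51N_1 + N_2 = 409.
Substituting N_2 = 409 - 0.51N_1 into the first: N_1(1 - 0.585·0.51) = 426 - 0.585·409.
So N_1* = 187/0.702 = 266, and then N_2* = 409 - 0.51·266 = 273.

N_1* ≈ 266, N_2* ≈ 273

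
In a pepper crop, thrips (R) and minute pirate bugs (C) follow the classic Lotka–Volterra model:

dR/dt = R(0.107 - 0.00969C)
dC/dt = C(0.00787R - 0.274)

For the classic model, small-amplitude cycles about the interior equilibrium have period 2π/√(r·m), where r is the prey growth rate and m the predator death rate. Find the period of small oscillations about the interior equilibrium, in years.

T ≈ 36.7 years

Here r = 0.107 and m = 0.274, so r·m = 0.0293.
ω = √0.0293 = 0.171 per year, hence T = 2π/ω ≈ 36.7 years.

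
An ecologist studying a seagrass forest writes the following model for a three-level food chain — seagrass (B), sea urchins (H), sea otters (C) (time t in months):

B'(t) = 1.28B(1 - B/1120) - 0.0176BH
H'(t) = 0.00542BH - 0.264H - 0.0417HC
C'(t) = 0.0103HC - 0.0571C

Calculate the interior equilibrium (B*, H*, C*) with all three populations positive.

B* ≈ 1030, H* ≈ 5.54, C* ≈ 128

From dC/dt = 0: 0.0103H* = 0.0571, so H* = 5.54.
From dB/dt = 0: 1.28(1 - B*/1120) = 0.0176·5.54, giving B* = 1120·(1 - 0.0762) = 1030.
From dH/dt = 0: 0.00542·1030 - 0.264 = 0.0417C*, so C* = 5.34/0.0417 = 128.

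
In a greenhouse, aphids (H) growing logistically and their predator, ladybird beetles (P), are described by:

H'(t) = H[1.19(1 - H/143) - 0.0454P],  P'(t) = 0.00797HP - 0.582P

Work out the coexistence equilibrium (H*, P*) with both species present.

H* ≈ 73, P* ≈ 12.8

From dP/dt = 0 with P > 0: 0.00797H* = 0.582, so H* = 73.
Substitute into dH/dt = 0: 1.19(1 - 73/143) = 0.0454P*.
The bracket is 0.489, giving P* = 0.582/0.0454 = 12.8.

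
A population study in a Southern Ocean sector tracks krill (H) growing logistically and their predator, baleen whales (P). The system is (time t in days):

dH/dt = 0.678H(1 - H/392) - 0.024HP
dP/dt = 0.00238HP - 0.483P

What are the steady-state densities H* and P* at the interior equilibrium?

H* ≈ 203, P* ≈ 13.6

From dP/dt = 0 with P > 0: 0.00238H* = 0.483, so H* = 203.
Substitute into dH/dt = 0: 0.678(1 - 203/392) = 0.024P*.
The bracket is 0.482, giving P* = 0.327/0.024 = 13.6.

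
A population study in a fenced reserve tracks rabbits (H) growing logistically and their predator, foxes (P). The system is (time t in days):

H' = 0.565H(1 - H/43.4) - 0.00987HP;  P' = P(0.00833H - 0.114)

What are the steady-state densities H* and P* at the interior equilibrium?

H* ≈ 13.7, P* ≈ 39.2

From dP/dt = 0 with P > 0: 0.00833H* = 0.114, so H* = 13.7.
Substitute into dH/dt = 0: 0.565(1 - 13.7/43.4) = 0.00987P*.
The bracket is 0.685, giving P* = 0.387/0.00987 = 39.2.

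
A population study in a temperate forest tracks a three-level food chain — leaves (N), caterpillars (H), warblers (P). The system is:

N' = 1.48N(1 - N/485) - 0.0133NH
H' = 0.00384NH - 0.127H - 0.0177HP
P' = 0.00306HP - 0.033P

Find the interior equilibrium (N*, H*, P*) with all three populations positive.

N* ≈ 438, H* ≈ 10.8, P* ≈ 87.8

From dP/dt = 0: 0.00306H* = 0.033, so H* = 10.8.
From dN/dt = 0: 1.48(1 - N*/485) = 0.0133·10.8, giving N* = 485·(1 - 0.0969) = 438.
From dH/dt = 0: 0.00384·438 - 0.127 = 0.0177P*, so P* = 1.55/0.0177 = 87.8.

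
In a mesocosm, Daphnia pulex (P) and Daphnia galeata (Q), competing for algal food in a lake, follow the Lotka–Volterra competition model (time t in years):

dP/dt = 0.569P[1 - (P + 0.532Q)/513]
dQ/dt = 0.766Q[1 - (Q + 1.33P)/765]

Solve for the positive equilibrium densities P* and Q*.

Setting both brackets to zero gives the nullclines P + 0.532Q = 513 and 1.33P + Q = 765.
Substituting Q = 765 - 1.33P into the first: P(1 - 0.532·1.33) = 513 - 0.532·765.
So P* = 106/0.292 = 363, and then Q* = 765 - 1.33·363 = 283.

P* ≈ 363, Q* ≈ 283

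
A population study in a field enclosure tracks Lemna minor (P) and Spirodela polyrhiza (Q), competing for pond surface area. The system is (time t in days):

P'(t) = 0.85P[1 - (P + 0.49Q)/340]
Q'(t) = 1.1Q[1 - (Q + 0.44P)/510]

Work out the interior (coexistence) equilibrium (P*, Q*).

P* ≈ 115, Q* ≈ 459

Setting both brackets to zero gives the nullclines P + 0.49Q = 340 and 0.44P + Q = 510.
Substituting Q = 510 - 0.44P into the first: P(1 - 0.49·0.44) = 340 - 0.49·510.
So P* = 90.1/0.784 = 115, and then Q* = 510 - 0.44·115 = 459.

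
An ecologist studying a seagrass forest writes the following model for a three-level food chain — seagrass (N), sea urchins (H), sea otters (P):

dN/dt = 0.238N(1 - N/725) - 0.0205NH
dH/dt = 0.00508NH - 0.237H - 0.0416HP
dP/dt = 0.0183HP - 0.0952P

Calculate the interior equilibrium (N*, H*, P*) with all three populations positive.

From dP/dt = 0: 0.0183H* = 0.0952, so H* = 5.2.
From dN/dt = 0: 0.238(1 - N*/725) = 0.0205·5.2, giving N* = 725·(1 - 0.448) = 400.
From dH/dt = 0: 0.00508·400 - 0.237 = 0.0416P*, so P* = 1.8/0.0416 = 43.2.

N* ≈ 400, H* ≈ 5.2, P* ≈ 43.2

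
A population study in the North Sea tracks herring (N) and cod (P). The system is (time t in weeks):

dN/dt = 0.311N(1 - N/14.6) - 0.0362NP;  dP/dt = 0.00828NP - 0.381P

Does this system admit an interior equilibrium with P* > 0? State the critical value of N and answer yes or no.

Threshold N = 46; K < 46, so no, the predator goes extinct.

The predator equation gives dP/dt > 0 only when N > 0.381/0.00828 = 46.
Without the predator, N → K = 14.6. Since 14.6 < 46, the predator cannot invade.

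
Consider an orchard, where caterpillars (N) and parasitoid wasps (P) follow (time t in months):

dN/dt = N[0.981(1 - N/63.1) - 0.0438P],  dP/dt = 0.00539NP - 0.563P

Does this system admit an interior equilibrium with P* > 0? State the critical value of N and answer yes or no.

The predator equation gives dP/dt > 0 only when N > 0.563/0.00539 = 104.
Without the predator, N → K = 63.1. Since 63.1 < 104, the predator cannot invade.

Threshold N = 104; K < 104, so no, the predator goes extinct.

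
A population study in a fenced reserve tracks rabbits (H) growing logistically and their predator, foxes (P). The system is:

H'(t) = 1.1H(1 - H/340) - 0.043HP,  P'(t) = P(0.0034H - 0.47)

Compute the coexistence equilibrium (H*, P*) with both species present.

From dP/dt = 0 with P > 0: 0.0034H* = 0.47, so H* = 138.
Substitute into dH/dt = 0: 1.1(1 - 138/340) = 0.043P*.
The bracket is 0.593, giving P* = 0.653/0.043 = 15.2.

H* ≈ 138, P* ≈ 15.2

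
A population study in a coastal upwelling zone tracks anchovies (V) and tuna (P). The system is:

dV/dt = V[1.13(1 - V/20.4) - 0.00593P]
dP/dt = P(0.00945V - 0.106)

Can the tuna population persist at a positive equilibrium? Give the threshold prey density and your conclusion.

The predator equation gives dP/dt > 0 only when V > 0.106/0.00945 = 11.2.
Without the predator, V → K = 20.4. Since 20.4 > 11.2, the predator can invade and persist.

Threshold V = 11.2; K > 11.2, so yes, the predator persists.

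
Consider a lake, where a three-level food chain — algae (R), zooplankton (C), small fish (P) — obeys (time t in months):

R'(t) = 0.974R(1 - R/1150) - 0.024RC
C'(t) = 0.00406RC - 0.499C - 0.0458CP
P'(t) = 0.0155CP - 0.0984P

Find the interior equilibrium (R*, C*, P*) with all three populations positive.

From dP/dt = 0: 0.0155C* = 0.0984, so C* = 6.35.
From dR/dt = 0: 0.974(1 - R*/1150) = 0.024·6.35, giving R* = 1150·(1 - 0.156) = 970.
From dC/dt = 0: 0.00406·970 - 0.499 = 0.0458P*, so P* = 3.44/0.0458 = 75.1.

R* ≈ 970, C* ≈ 6.35, P* ≈ 75.1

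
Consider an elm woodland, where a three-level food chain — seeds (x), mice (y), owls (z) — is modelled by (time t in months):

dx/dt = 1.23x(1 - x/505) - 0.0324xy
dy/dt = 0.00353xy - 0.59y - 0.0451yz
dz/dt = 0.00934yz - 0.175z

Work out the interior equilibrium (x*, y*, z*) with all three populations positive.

x* ≈ 256, y* ≈ 18.7, z* ≈ 6.94

From dz/dt = 0: 0.00934y* = 0.175, so y* = 18.7.
From dx/dt = 0: 1.23(1 - x*/505) = 0.0324·18.7, giving x* = 505·(1 - 0.494) = 256.
From dy/dt = 0: 0.00353·256 - 0.59 = 0.0451z*, so z* = 0.313/0.0451 = 6.94.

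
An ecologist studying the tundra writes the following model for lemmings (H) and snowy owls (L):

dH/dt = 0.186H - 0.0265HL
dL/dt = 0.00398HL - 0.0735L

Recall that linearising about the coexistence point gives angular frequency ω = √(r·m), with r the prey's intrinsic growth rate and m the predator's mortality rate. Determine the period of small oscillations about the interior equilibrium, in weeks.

T ≈ 53.7 weeks

Here r = 0.186 and m = 0.0735, so r·m = 0.0137.
ω = √0.0137 = 0.117 per week, hence T = 2π/ω ≈ 53.7 weeks.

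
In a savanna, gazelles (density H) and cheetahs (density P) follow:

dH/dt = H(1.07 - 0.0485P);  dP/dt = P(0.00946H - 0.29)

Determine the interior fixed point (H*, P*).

Set dP/dt = 0 with P > 0: 0.00946H - 0.29 = 0, so H* = 0.29/0.00946 = 30.7.
Set dH/dt = 0 with H > 0: 1.07 - 0.0485P = 0, so P* = 1.07/0.0485 = 22.1.

H* ≈ 30.7, P* ≈ 22.1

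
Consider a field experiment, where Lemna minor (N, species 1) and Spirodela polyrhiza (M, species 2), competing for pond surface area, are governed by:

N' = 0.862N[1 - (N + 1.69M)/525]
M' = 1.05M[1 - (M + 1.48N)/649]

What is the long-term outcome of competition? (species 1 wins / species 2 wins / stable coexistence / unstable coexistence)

Compare the nullcline intercepts: K1/α12 = 525/1.69 = 311 < K2 = 649; K2/α21 = 649/1.48 = 439 < K1 = 525.
Since both are reversed, neither can invade when rare; the interior point is a saddle.

unstable coexistence (outcome depends on initial conditions)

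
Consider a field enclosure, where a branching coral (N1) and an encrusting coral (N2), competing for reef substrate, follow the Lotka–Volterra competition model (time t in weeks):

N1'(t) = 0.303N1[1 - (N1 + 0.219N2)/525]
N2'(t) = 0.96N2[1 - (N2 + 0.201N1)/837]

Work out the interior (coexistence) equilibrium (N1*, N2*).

N1* ≈ 357, N2* ≈ 765

Setting both brackets to zero gives the nullclines N1 + 0.219N2 = 525 and 0.201N1 + N2 = 837.
Substituting N2 = 837 - 0.201N1 into the first: N1(1 - 0.219·0.201) = 525 - 0.219·837.
So N1* = 342/0.956 = 357, and then N2* = 837 - 0.201·357 = 765.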